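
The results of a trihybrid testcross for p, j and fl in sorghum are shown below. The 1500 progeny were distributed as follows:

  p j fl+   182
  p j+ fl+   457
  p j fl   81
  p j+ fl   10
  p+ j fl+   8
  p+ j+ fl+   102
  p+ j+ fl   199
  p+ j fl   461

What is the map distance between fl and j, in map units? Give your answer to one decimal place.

26.6 map units

The two most frequent reciprocal classes, p+ j fl and p j+ fl+, are the parental types, so the F1 was p+ j fl / p j+ fl+.
The two rarest classes, p+ j fl+ and p j+ fl, are the double crossovers. Comparing them with the parentals, only the fl allele has switched, so fl is the middle locus and the order is j – fl – p.
Crossovers in the j–fl interval produce the single-crossover classes p+ j+ fl and p j fl+ (199 + 182 = 381) plus the double crossovers (18).
RF(j–fl) = (381 + 18) / 1500 = 399/1500 = 0.2660 → 26.6 map units.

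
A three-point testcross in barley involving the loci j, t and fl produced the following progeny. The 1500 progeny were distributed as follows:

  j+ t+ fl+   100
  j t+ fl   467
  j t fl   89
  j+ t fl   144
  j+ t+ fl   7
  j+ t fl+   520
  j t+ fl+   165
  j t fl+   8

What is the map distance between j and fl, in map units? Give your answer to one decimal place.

21.6 map units

The two most frequent reciprocal classes, j+ t fl+ and j t+ fl, are the parental types, so the F1 was j+ t fl+ / j t+ fl.
The two rarest classes, j t fl+ and j+ t+ fl, are the double crossovers. Comparing them with the parentals, only the j allele has switched, so j is the middle locus and the order is fl – j – t.
Crossovers in the fl–j interval produce the single-crossover classes j+ t fl and j t+ fl+ (144 + 165 = 309) plus the double crossovers (15).
RF(fl–j) = (309 + 15) / 1500 = 324/1500 = 0.2160 → 21.6 map units.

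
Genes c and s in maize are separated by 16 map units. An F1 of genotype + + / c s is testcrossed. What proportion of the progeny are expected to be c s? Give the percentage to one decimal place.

42.0%

A map distance of 16 map units corresponds to a recombination frequency of 0.160.
The F1 is + + / c s, so c s is a parental gamete class with expected frequency (1 − r)/2 = 0.840/2 = 0.4200.
That is 0.4200 = 42.0% of the progeny.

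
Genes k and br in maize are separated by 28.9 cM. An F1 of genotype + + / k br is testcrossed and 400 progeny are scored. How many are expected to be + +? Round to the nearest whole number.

142

A map distance of 28.9 cM corresponds to a recombination frequency of 0.289.
The F1 is + + / k br, so + + is a parental gamete class with expected frequency (1 − r)/2 = 0.711/2 = 0.3555.
Expected number = 0.3555 × 400 = 142.20 ≈ 142.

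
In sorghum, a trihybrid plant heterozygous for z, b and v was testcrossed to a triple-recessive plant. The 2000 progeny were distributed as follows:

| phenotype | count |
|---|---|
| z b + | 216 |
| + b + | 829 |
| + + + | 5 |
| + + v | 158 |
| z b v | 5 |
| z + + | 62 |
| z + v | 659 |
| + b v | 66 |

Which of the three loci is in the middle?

The two most frequent reciprocal classes, z + v and + b +, are the parental types, so the F1 was z + v / + b +.
The two rarest classes, z b v and + + +, are the double crossovers. Comparing them with the parentals, only the b allele has switched, so b is the middle locus and the order is v – b – z.

b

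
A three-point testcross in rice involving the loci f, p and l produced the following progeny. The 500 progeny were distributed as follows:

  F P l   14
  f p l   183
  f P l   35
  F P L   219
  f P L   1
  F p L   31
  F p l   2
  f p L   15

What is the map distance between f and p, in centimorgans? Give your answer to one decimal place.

13.8 centimorgans

The two most frequent reciprocal classes, f p l and F P L, are the parental types, so the F1 was f p l / F P L.
The two rarest classes, F p l and f P L, are the double crossovers. Comparing them with the parentals, only the f allele has switched, so f is the middle locus and the order is l – f – p.
Crossovers in the f–p interval produce the single-crossover classes f P l and F p L (35 + 31 = 66) plus the double crossovers (3).
RF(f–p) = (66 + 3) / 500 = 69/500 = 0.1380 → 13.8 centimorgans.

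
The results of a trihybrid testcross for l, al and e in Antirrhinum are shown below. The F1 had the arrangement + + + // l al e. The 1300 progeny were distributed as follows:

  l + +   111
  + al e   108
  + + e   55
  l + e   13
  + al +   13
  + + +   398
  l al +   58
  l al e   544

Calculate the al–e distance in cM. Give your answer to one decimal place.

10.7 cM

The two rarest classes, + al + and l + e, are the double crossovers. Comparing them with the parentals, only the al allele has switched, so al is the middle locus and the order is l – al – e.
Crossovers in the al–e interval produce the single-crossover classes + + e and l al + (55 + 58 = 113) plus the double crossovers (26).
RF(al–e) = (113 + 26) / 1300 = 139/1300 = 0.1069 → 10.7 cM.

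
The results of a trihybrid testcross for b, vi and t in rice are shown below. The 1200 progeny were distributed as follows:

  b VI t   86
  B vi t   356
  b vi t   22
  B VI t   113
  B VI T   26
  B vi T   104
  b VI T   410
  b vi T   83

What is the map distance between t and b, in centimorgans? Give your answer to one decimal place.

19.8 centimorgans

The two most frequent reciprocal classes, B vi t and b VI T, are the parental types, so the F1 was B vi t / b VI T.
The two rarest classes, b vi t and B VI T, are the double crossovers. Comparing them with the parentals, only the b allele has switched, so b is the middle locus and the order is vi – b – t.
Crossovers in the b–t interval produce the single-crossover classes B vi T and b VI t (104 + 86 = 190) plus the double crossovers (48).
RF(b–t) = (190 + 48) / 1200 = 238/1200 = 0.1983 → 19.8 centimorgans.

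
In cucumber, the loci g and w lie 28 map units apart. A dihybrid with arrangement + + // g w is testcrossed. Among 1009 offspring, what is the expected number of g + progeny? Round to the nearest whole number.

141

A map distance of 28 map units corresponds to a recombination frequency of 0.280.
The F1 is + + / g w, so g + is a recombinant gamete class with expected frequency r/2 = 0.280/2 = 0.1400.
Expected number = 0.1400 × 1009 = 141.26 ≈ 141.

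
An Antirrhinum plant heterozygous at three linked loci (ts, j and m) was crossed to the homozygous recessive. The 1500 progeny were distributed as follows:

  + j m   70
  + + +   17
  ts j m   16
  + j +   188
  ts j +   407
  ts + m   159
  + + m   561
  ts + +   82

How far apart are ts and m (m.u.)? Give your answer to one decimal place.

25.3 m.u.

The two most frequent reciprocal classes, ts j + and + + m, are the parental types, so the F1 was ts j + / + + m.
The two rarest classes, ts j m and + + +, are the double crossovers. Comparing them with the parentals, only the m allele has switched, so m is the middle locus and the order is j – m – ts.
Crossovers in the m–ts interval produce the single-crossover classes + j + and ts + m (188 + 159 = 347) plus the double crossovers (33).
RF(m–ts) = (347 + 33) / 1500 = 380/1500 = 0.2533 → 25.3 m.u.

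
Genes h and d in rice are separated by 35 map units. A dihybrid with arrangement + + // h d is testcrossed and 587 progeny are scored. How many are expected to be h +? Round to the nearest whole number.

A map distance of 35 map units corresponds to a recombination frequency of 0.350.
The F1 is + + / h d, so h + is a recombinant gamete class with expected frequency r/2 = 0.350/2 = 0.1750.
Expected number = 0.1750 × 587 = 102.72 ≈ 103.

103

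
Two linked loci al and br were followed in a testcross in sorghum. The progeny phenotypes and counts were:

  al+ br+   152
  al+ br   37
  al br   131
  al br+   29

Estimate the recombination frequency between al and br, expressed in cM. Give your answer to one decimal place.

The two most frequent classes, al+ br+ (152) and al br (131), are the parental types, so the F1 was al+ br+ / al br.
The recombinant classes are al+ br and al br+: 37 + 29 = 66.
Recombination frequency = 66/349 = 0.1891 ≈ 18.9%, i.e. 18.9 cM.

18.9 cM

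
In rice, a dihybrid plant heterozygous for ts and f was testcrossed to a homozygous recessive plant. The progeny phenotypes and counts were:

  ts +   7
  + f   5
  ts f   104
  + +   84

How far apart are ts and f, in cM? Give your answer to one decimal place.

The two most frequent classes, + + (84) and ts f (104), are the parental types, so the F1 was + + / ts f.
The recombinant classes are + f and ts +: 5 + 7 = 12.
Recombination frequency = 12/200 = 0.0600 ≈ 6.0%, i.e. 6.0 cM.

6.0 cM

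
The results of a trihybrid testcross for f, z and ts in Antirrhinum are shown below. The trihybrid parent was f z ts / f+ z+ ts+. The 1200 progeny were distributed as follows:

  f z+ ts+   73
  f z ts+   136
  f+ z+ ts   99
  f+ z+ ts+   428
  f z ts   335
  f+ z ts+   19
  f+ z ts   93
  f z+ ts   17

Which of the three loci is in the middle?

The two rarest classes, f z+ ts and f+ z ts+, are the double crossovers. Comparing them with the parentals, only the z allele has switched, so z is the middle locus and the order is ts – z – f.

z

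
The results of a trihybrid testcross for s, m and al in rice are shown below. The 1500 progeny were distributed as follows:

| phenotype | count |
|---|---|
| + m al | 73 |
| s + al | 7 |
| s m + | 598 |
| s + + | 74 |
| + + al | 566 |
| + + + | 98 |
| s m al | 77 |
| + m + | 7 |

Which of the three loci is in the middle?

s

The two most frequent reciprocal classes, s m + and + + al, are the parental types, so the F1 was s m + / + + al.
The two rarest classes, + m + and s + al, are the double crossovers. Comparing them with the parentals, only the s allele has switched, so s is the middle locus and the order is m – s – al.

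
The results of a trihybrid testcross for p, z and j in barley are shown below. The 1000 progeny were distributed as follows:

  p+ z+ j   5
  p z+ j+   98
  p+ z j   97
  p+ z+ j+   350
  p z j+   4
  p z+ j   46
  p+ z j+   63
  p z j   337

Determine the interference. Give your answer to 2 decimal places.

The two most frequent reciprocal classes, p+ z+ j+ and p z j, are the parental types, so the F1 was p+ z+ j+ / p z j.
The two rarest classes, p+ z+ j and p z j+, are the double crossovers. Comparing them with the parentals, only the j allele has switched, so j is the middle locus and the order is z – j – p.
z–j: (109 + 9)/1000 = 0.1180; j–p: (195 + 9)/1000 = 0.2040.
Expected DCO frequency = 0.1180 × 0.2040 ≈ 0.02407; observed = 9/1000 ≈ 0.00900.
Coefficient of coincidence = 0.00900/0.02407 ≈ 0.37; interference = 1 − 0.37 = 0.63.

0.63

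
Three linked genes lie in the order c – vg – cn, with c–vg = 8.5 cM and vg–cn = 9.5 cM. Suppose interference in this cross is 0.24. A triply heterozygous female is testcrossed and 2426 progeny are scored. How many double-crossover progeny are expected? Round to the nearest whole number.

Map distances give recombination frequencies of 0.085 and 0.095 for the two intervals.
With interference 0.24 (so coincidence = 0.76), expected double-crossover frequency = 0.085 × 0.095 × 0.76 = 0.00614.
Expected number = 0.00614 × 2426 = 14.89 ≈ 15.

15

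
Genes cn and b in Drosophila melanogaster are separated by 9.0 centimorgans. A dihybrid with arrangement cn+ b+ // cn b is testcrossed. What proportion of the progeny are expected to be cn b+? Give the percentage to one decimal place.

4.5%

A map distance of 9.0 centimorgans corresponds to a recombination frequency of 0.090.
The F1 is cn+ b+ / cn b, so cn b+ is a recombinant gamete class with expected frequency r/2 = 0.090/2 = 0.0450.
That is 0.0450 = 4.5% of the progeny.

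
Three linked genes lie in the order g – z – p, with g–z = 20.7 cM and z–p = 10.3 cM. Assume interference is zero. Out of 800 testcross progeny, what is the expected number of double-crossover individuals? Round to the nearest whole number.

17

Map distances give recombination frequencies of 0.207 and 0.103 for the two intervals.
With no interference, expected double-crossover frequency = 0.207 × 0.103 = 0.02132.
Expected number = 0.02132 × 800 = 17.06 ≈ 17.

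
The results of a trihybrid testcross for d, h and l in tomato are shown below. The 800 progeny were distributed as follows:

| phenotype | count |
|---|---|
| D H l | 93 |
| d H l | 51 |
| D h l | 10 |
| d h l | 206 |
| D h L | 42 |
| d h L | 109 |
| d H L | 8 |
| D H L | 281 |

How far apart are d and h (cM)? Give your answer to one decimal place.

13.9 cM

The two most frequent reciprocal classes, D H L and d h l, are the parental types, so the F1 was D H L / d h l.
The two rarest classes, d H L and D h l, are the double crossovers. Comparing them with the parentals, only the d allele has switched, so d is the middle locus and the order is l – d – h.
Crossovers in the d–h interval produce the single-crossover classes D h L and d H l (42 + 51 = 93) plus the double crossovers (18).
RF(d–h) = (93 + 18) / 800 = 111/800 = 0.1388 → 13.9 cM.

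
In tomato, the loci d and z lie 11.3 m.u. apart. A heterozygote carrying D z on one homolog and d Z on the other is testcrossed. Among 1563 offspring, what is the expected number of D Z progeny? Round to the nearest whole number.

88

A map distance of 11.3 m.u. corresponds to a recombination frequency of 0.113.
The F1 is D z / d Z, so D Z is a recombinant gamete class with expected frequency r/2 = 0.113/2 = 0.0565.
Expected number = 0.0565 × 1563 = 88.31 ≈ 88.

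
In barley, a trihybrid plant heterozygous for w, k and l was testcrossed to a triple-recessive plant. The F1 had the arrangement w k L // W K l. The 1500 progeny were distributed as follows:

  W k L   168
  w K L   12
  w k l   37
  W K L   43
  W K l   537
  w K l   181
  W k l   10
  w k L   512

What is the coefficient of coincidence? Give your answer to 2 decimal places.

0.87

The two rarest classes, w K L and W k l, are the double crossovers. Comparing them with the parentals, only the k allele has switched, so k is the middle locus and the order is w – k – l.
w–k: (349 + 22)/1500 = 0.2473; k–l: (80 + 22)/1500 = 0.0680.
Expected DCO frequency = 0.2473 × 0.0680 ≈ 0.01682; observed = 22/1500 ≈ 0.01467.
Coefficient of coincidence = 0.01467/0.01682 ≈ 0.87.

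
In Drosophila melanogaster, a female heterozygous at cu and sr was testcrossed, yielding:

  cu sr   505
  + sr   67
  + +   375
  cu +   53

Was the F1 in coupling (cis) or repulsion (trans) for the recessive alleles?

The two most frequent classes are + + (375) and cu sr (505); these are the parental (non-recombinant) types.
So the F1 carried + + on one chromosome and cu sr on the other — the recessive alleles are on the same chromosome (cis / coupling).

cis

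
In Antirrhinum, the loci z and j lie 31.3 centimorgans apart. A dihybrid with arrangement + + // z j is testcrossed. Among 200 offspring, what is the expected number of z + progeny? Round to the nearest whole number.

31

A map distance of 31.3 centimorgans corresponds to a recombination frequency of 0.313.
The F1 is + + / z j, so z + is a recombinant gamete class with expected frequency r/2 = 0.313/2 = 0.1565.
Expected number = 0.1565 × 200 = 31.30 ≈ 31.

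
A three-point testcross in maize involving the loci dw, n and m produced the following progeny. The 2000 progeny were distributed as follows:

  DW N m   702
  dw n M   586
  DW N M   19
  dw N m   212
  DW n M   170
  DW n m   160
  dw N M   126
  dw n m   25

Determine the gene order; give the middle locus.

m

The two most frequent reciprocal classes, dw n M and DW N m, are the parental types, so the F1 was dw n M / DW N m.
The two rarest classes, dw n m and DW N M, are the double crossovers. Comparing them with the parentals, only the m allele has switched, so m is the middle locus and the order is dw – m – n.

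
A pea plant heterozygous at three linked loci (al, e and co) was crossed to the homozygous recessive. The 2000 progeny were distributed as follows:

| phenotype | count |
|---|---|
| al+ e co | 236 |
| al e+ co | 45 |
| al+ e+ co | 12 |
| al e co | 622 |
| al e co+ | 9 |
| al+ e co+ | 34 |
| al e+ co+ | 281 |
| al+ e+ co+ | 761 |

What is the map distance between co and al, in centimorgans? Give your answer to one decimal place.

26.9 centimorgans

The two most frequent reciprocal classes, al e co and al+ e+ co+, are the parental types, so the F1 was al e co / al+ e+ co+.
The two rarest classes, al e co+ and al+ e+ co, are the double crossovers. Comparing them with the parentals, only the co allele has switched, so co is the middle locus and the order is e – co – al.
Crossovers in the co–al interval produce the single-crossover classes al+ e co and al e+ co+ (236 + 281 = 517) plus the double crossovers (21).
RF(co–al) = (517 + 21) / 2000 = 538/2000 = 0.2690 → 26.9 centimorgans.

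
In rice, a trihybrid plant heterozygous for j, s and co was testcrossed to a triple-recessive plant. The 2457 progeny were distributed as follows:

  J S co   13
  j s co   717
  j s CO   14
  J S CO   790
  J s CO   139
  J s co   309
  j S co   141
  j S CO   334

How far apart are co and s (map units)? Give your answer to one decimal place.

The two most frequent reciprocal classes, J S CO and j s co, are the parental types, so the F1 was J S CO / j s co.
The two rarest classes, J S co and j s CO, are the double crossovers. Comparing them with the parentals, only the co allele has switched, so co is the middle locus and the order is j – co – s.
Crossovers in the co–s interval produce the single-crossover classes J s CO and j S co (139 + 141 = 280) plus the double crossovers (27).
RF(co–s) = (280 + 27) / 2457 = 307/2457 = 0.1249 → 12.5 map units.

12.5 map units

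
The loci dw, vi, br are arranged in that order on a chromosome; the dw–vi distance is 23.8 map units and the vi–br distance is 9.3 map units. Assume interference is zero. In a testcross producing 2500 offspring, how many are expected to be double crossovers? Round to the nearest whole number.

Map distances give recombination frequencies of 0.238 and 0.093 for the two intervals.
With no interference, expected double-crossover frequency = 0.238 × 0.093 = 0.02213.
Expected number = 0.02213 × 2500 = 55.34 ≈ 55.

55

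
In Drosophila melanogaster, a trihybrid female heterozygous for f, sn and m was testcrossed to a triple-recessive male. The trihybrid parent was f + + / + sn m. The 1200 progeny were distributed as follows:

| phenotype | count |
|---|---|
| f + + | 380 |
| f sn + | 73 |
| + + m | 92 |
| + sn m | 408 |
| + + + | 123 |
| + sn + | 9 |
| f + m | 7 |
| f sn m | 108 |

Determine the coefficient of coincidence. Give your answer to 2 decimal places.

The two rarest classes, f + m and + sn +, are the double crossovers. Comparing them with the parentals, only the m allele has switched, so m is the middle locus and the order is f – m – sn.
f–m: (231 + 16)/1200 = 0.2058; m–sn: (165 + 16)/1200 = 0.1508.
Expected DCO frequency = 0.2058 × 0.1508 ≈ 0.03103; observed = 16/1200 ≈ 0.01333.
Coefficient of coincidence = 0.01333/0.03103 ≈ 0.43.

0.43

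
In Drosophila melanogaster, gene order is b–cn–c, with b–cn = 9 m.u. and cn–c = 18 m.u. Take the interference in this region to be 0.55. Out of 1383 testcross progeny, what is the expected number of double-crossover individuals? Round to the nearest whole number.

Map distances give recombination frequencies of 0.090 and 0.180 for the two intervals.
With interference 0.55 (so coincidence = 0.45), expected double-crossover frequency = 0.090 × 0.180 × 0.45 = 0.00729.
Expected number = 0.00729 × 1383 = 10.08 ≈ 10.

10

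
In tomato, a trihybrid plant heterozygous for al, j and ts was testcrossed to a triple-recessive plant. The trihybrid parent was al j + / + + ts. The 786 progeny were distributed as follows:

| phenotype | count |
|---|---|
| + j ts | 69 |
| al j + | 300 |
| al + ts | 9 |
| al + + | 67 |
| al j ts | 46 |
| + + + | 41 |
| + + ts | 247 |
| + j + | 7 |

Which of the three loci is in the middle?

The two rarest classes, + j + and al + ts, are the double crossovers. Comparing them with the parentals, only the al allele has switched, so al is the middle locus and the order is ts – al – j.

al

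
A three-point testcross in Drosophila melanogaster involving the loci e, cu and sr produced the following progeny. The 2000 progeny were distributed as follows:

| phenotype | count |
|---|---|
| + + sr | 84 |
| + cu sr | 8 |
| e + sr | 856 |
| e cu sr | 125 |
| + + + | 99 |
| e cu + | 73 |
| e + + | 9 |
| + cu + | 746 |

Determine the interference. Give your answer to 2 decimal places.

0.19

The two most frequent reciprocal classes, + cu + and e + sr, are the parental types, so the F1 was + cu + / e + sr.
The two rarest classes, + cu sr and e + +, are the double crossovers. Comparing them with the parentals, only the sr allele has switched, so sr is the middle locus and the order is cu – sr – e.
cu–sr: (224 + 17)/2000 = 0.1205; sr–e: (157 + 17)/2000 = 0.0870.
Expected DCO frequency = 0.1205 × 0.0870 ≈ 0.01048; observed = 17/2000 ≈ 0.00850.
Coefficient of coincidence = 0.00850/0.01048 ≈ 0.81; interference = 1 − 0.81 = 0.19.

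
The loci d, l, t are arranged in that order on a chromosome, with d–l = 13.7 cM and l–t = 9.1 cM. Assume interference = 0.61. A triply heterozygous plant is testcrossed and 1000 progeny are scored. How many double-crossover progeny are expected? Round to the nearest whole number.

Map distances give recombination frequencies of 0.137 and 0.091 for the two intervals.
With interference 0.61 (so coincidence = 0.39), expected double-crossover frequency = 0.137 × 0.091 × 0.39 = 0.00486.
Expected number = 0.00486 × 1000 = 4.86 ≈ 5.

5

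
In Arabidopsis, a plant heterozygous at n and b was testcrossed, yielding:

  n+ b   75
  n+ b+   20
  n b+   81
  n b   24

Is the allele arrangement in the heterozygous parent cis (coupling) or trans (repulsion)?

trans

The two most frequent classes are n+ b (75) and n b+ (81); these are the parental (non-recombinant) types.
So the F1 carried n+ b on one chromosome and n b+ on the other — the recessive alleles are on opposite chromosomes (trans / repulsion).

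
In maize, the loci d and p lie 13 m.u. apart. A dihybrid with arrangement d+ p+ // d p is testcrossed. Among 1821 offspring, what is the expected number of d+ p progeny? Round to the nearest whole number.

A map distance of 13 m.u. corresponds to a recombination frequency of 0.130.
The F1 is d+ p+ / d p, so d+ p is a recombinant gamete class with expected frequency r/2 = 0.130/2 = 0.0650.
Expected number = 0.0650 × 1821 = 118.37 ≈ 118.

118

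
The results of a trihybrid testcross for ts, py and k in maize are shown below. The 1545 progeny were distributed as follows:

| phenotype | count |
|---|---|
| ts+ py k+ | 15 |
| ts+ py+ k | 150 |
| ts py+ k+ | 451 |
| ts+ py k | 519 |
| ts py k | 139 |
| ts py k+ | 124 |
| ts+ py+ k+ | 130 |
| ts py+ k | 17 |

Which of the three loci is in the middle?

k

The two most frequent reciprocal classes, ts py+ k+ and ts+ py k, are the parental types, so the F1 was ts py+ k+ / ts+ py k.
The two rarest classes, ts py+ k and ts+ py k+, are the double crossovers. Comparing them with the parentals, only the k allele has switched, so k is the middle locus and the order is ts – k – py.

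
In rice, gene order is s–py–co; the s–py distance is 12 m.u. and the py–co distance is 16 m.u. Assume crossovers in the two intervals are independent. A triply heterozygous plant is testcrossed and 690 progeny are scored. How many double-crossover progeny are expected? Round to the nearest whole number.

13

Map distances give recombination frequencies of 0.120 and 0.160 for the two intervals.
With no interference, expected double-crossover frequency = 0.120 × 0.160 = 0.01920.
Expected number = 0.01920 × 690 = 13.25 ≈ 13.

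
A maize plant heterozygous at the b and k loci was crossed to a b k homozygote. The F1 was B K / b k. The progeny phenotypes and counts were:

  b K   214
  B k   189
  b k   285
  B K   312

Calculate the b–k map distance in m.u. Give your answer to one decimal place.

40.3 m.u.

The recombinant classes are B k and b K: 189 + 214 = 403.
Recombination frequency = 403/1000 = 0.4030 ≈ 40.3%, i.e. 40.3 m.u.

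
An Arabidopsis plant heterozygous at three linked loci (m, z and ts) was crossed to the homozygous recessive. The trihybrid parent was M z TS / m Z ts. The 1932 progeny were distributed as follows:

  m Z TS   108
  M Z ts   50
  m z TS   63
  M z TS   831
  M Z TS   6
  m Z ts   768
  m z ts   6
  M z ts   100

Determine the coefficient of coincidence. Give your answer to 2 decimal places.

0.84

The two rarest classes, M Z TS and m z ts, are the double crossovers. Comparing them with the parentals, only the z allele has switched, so z is the middle locus and the order is m – z – ts.
m–z: (113 + 12)/1932 = 0.0647; z–ts: (208 + 12)/1932 = 0.1139.
Expected DCO frequency = 0.0647 × 0.1139 ≈ 0.00737; observed = 12/1932 ≈ 0.00621.
Coefficient of coincidence = 0.00621/0.00737 ≈ 0.84.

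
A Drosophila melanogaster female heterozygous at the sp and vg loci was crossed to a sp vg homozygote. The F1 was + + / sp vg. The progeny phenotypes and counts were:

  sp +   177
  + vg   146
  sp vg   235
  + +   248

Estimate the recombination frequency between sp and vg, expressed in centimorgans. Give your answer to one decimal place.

The recombinant classes are + vg and sp +: 146 + 177 = 323.
Recombination frequency = 323/806 = 0.4007 ≈ 40.1%, i.e. 40.1 centimorgans.

40.1 centimorgans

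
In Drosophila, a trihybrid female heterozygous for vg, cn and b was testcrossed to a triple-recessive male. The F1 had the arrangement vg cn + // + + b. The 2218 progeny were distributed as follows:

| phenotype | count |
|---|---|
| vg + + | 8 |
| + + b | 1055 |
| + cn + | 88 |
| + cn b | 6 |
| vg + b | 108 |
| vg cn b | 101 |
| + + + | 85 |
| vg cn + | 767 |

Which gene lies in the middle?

cn

The two rarest classes, vg + + and + cn b, are the double crossovers. Comparing them with the parentals, only the cn allele has switched, so cn is the middle locus and the order is vg – cn – b.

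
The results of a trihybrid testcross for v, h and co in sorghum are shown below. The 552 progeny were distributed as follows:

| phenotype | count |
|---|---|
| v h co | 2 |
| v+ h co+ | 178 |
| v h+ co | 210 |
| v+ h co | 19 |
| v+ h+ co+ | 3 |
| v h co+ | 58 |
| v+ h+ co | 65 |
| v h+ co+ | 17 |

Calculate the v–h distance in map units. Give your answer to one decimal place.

The two most frequent reciprocal classes, v+ h co+ and v h+ co, are the parental types, so the F1 was v+ h co+ / v h+ co.
The two rarest classes, v+ h+ co+ and v h co, are the double crossovers. Comparing them with the parentals, only the h allele has switched, so h is the middle locus and the order is v – h – co.
Crossovers in the v–h interval produce the single-crossover classes v h co+ and v+ h+ co (58 + 65 = 123) plus the double crossovers (5).
RF(v–h) = (123 + 5) / 552 = 128/552 = 0.2319 → 23.2 map units.

23.2 map units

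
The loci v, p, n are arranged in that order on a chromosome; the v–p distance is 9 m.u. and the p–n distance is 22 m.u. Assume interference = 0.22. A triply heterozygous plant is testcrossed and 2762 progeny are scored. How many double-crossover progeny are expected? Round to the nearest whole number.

43

Map distances give recombination frequencies of 0.090 and 0.220 for the two intervals.
With interference 0.22 (so coincidence = 0.78), expected double-crossover frequency = 0.090 × 0.220 × 0.78 = 0.01544.
Expected number = 0.01544 × 2762 = 42.66 ≈ 43.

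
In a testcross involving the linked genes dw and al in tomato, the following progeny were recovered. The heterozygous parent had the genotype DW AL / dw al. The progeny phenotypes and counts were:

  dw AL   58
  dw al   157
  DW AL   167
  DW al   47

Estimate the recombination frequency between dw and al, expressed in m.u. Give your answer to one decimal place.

The recombinant classes are DW al and dw AL: 47 + 58 = 105.
Recombination frequency = 105/429 = 0.2448 ≈ 24.5%, i.e. 24.5 m.u.

24.5 m.u.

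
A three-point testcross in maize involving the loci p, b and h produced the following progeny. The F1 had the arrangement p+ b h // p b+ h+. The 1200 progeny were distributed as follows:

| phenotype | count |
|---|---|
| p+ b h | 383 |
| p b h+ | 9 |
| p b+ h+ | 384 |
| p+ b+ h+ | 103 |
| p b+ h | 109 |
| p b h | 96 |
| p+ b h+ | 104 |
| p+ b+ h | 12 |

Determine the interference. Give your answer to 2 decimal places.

0.51

The two rarest classes, p+ b+ h and p b h+, are the double crossovers. Comparing them with the parentals, only the b allele has switched, so b is the middle locus and the order is p – b – h.
p–b: (199 + 21)/1200 = 0.1833; b–h: (213 + 21)/1200 = 0.1950.
Expected DCO frequency = 0.1833 × 0.1950 ≈ 0.03574; observed = 21/1200 ≈ 0.01750.
Coefficient of coincidence = 0.01750/0.03574 ≈ 0.49; interference = 1 − 0.49 = 0.51.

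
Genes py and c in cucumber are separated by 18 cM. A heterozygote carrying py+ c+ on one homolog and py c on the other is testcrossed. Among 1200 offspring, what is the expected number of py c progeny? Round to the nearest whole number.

A map distance of 18 cM corresponds to a recombination frequency of 0.180.
The F1 is py+ c+ / py c, so py c is a parental gamete class with expected frequency (1 − r)/2 = 0.820/2 = 0.4100.
Expected number = 0.4100 × 1200 = 492.00 ≈ 492.

492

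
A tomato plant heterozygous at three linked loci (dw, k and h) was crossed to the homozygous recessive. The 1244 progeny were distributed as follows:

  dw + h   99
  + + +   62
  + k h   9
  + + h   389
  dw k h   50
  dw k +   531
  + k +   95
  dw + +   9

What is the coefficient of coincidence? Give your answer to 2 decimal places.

The two most frequent reciprocal classes, + + h and dw k +, are the parental types, so the F1 was + + h / dw k +.
The two rarest classes, + k h and dw + +, are the double crossovers. Comparing them with the parentals, only the k allele has switched, so k is the middle locus and the order is dw – k – h.
dw–k: (194 + 18)/1244 = 0.1704; k–h: (112 + 18)/1244 = 0.1045.
Expected DCO frequency = 0.1704 × 0.1045 ≈ 0.01781; observed = 18/1244 ≈ 0.01447.
Coefficient of coincidence = 0.01447/0.01781 ≈ 0.81.

0.81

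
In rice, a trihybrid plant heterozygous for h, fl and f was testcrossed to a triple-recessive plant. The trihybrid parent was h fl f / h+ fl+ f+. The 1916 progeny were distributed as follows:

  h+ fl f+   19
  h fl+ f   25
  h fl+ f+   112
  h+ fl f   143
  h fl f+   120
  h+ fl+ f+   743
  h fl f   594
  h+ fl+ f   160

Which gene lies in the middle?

fl

The two rarest classes, h fl+ f and h+ fl f+, are the double crossovers. Comparing them with the parentals, only the fl allele has switched, so fl is the middle locus and the order is h – fl – f.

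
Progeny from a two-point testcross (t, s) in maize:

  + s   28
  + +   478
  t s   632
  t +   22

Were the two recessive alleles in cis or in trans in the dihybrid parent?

cis

The two most frequent classes are + + (478) and t s (632); these are the parental (non-recombinant) types.
So the F1 carried + + on one chromosome and t s on the other — the recessive alleles are on the same chromosome (cis / coupling).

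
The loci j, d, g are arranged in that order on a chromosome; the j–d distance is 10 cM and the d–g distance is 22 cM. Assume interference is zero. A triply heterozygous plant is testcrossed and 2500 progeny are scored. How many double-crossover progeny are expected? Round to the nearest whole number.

Map distances give recombination frequencies of 0.100 and 0.220 for the two intervals.
With no interference, expected double-crossover frequency = 0.100 × 0.220 = 0.02200.
Expected number = 0.02200 × 2500 = 55.00 ≈ 55.

55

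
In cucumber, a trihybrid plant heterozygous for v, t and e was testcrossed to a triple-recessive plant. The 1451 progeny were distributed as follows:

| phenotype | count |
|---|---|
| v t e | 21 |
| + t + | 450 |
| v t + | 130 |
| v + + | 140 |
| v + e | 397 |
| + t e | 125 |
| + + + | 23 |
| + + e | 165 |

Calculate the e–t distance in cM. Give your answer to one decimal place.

The two most frequent reciprocal classes, v + e and + t +, are the parental types, so the F1 was v + e / + t +.
The two rarest classes, v t e and + + +, are the double crossovers. Comparing them with the parentals, only the t allele has switched, so t is the middle locus and the order is e – t – v.
Crossovers in the e–t interval produce the single-crossover classes v + + and + t e (140 + 125 = 265) plus the double crossovers (44).
RF(e–t) = (265 + 44) / 1451 = 309/1451 = 0.2130 → 21.3 cM.

21.3 cM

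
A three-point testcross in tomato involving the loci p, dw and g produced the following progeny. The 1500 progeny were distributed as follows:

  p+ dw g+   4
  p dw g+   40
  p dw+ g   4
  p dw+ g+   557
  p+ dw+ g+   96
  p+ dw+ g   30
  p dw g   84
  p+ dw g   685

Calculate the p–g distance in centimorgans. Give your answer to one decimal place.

The two most frequent reciprocal classes, p dw+ g+ and p+ dw g, are the parental types, so the F1 was p dw+ g+ / p+ dw g.
The two rarest classes, p dw+ g and p+ dw g+, are the double crossovers. Comparing them with the parentals, only the g allele has switched, so g is the middle locus and the order is dw – g – p.
Crossovers in the g–p interval produce the single-crossover classes p+ dw+ g+ and p dw g (96 + 84 = 180) plus the double crossovers (8).
RF(g–p) = (180 + 8) / 1500 = 188/1500 = 0.1253 → 12.5 centimorgans.

12.5 centimorgans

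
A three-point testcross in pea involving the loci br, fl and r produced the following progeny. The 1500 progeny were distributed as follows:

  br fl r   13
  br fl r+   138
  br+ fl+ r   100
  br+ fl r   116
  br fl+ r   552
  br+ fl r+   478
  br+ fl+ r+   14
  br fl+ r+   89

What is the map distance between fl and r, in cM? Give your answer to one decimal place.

15.5 cM

The two most frequent reciprocal classes, br+ fl r+ and br fl+ r, are the parental types, so the F1 was br+ fl r+ / br fl+ r.
The two rarest classes, br+ fl+ r+ and br fl r, are the double crossovers. Comparing them with the parentals, only the fl allele has switched, so fl is the middle locus and the order is br – fl – r.
Crossovers in the fl–r interval produce the single-crossover classes br+ fl r and br fl+ r+ (116 + 89 = 205) plus the double crossovers (27).
RF(fl–r) = (205 + 27) / 1500 = 232/1500 = 0.1547 → 15.5 cM.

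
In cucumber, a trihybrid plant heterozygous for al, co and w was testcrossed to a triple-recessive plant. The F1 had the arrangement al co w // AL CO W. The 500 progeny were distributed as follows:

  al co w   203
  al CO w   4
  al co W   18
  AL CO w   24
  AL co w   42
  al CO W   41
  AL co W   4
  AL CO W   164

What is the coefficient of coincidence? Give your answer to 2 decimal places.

0.88

The two rarest classes, al CO w and AL co W, are the double crossovers. Comparing them with the parentals, only the co allele has switched, so co is the middle locus and the order is al – co – w.
al–co: (83 + 8)/500 = 0.1820; co–w: (42 + 8)/500 = 0.1000.
Expected DCO frequency = 0.1820 × 0.1000 ≈ 0.01820; observed = 8/500 ≈ 0.01600.
Coefficient of coincidence = 0.01600/0.01820 ≈ 0.88.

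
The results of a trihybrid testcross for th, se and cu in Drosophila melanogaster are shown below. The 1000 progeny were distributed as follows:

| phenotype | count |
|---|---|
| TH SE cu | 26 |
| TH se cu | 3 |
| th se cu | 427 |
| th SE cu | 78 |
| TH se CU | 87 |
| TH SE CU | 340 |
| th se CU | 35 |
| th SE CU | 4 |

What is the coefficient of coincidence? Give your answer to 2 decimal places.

0.60

The two most frequent reciprocal classes, th se cu and TH SE CU, are the parental types, so the F1 was th se cu / TH SE CU.
The two rarest classes, TH se cu and th SE CU, are the double crossovers. Comparing them with the parentals, only the th allele has switched, so th is the middle locus and the order is se – th – cu.
se–th: (165 + 7)/1000 = 0.1720; th–cu: (61 + 7)/1000 = 0.0680.
Expected DCO frequency = 0.1720 × 0.0680 ≈ 0.01170; observed = 7/1000 ≈ 0.00700.
Coefficient of coincidence = 0.00700/0.01170 ≈ 0.60.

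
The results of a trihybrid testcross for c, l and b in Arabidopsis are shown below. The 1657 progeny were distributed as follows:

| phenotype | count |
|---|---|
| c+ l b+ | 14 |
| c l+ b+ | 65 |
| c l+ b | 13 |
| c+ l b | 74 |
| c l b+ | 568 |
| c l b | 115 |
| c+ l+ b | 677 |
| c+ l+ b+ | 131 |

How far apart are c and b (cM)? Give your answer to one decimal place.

The two most frequent reciprocal classes, c+ l+ b and c l b+, are the parental types, so the F1 was c+ l+ b / c l b+.
The two rarest classes, c l+ b and c+ l b+, are the double crossovers. Comparing them with the parentals, only the c allele has switched, so c is the middle locus and the order is l – c – b.
Crossovers in the c–b interval produce the single-crossover classes c+ l+ b+ and c l b (131 + 115 = 246) plus the double crossovers (27).
RF(c–b) = (246 + 27) / 1657 = 273/1657 = 0.1648 → 16.5 cM.

16.5 cM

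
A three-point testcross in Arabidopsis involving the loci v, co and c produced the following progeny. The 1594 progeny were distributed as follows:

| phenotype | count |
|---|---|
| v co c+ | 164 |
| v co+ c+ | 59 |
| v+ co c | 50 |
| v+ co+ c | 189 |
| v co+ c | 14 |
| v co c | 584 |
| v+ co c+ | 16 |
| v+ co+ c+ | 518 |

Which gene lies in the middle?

co

The two most frequent reciprocal classes, v+ co+ c+ and v co c, are the parental types, so the F1 was v+ co+ c+ / v co c.
The two rarest classes, v+ co c+ and v co+ c, are the double crossovers. Comparing them with the parentals, only the co allele has switched, so co is the middle locus and the order is v – co – c.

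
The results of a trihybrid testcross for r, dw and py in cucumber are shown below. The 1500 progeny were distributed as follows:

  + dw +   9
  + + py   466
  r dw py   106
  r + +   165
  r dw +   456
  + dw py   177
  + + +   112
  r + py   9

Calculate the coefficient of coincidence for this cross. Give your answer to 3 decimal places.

The two most frequent reciprocal classes, + + py and r dw +, are the parental types, so the F1 was + + py / r dw +.
The two rarest classes, r + py and + dw +, are the double crossovers. Comparing them with the parentals, only the r allele has switched, so r is the middle locus and the order is py – r – dw.
py–r: (218 + 18)/1500 = 0.1573; r–dw: (342 + 18)/1500 = 0.2400.
Expected DCO frequency = 0.1573 × 0.2400 ≈ 0.03775; observed = 18/1500 ≈ 0.01200.
Coefficient of coincidence = 0.01200/0.03775 ≈ 0.318.

0.318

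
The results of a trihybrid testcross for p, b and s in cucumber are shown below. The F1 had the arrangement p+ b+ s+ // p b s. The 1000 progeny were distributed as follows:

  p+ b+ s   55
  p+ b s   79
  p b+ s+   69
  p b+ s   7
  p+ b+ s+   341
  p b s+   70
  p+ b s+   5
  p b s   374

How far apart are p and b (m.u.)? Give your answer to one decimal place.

The two rarest classes, p+ b s+ and p b+ s, are the double crossovers. Comparing them with the parentals, only the b allele has switched, so b is the middle locus and the order is p – b – s.
Crossovers in the p–b interval produce the single-crossover classes p b+ s+ and p+ b s (69 + 79 = 148) plus the double crossovers (12).
RF(p–b) = (148 + 12) / 1000 = 160/1000 = 0.1600 → 16.0 m.u.

16.0 m.u.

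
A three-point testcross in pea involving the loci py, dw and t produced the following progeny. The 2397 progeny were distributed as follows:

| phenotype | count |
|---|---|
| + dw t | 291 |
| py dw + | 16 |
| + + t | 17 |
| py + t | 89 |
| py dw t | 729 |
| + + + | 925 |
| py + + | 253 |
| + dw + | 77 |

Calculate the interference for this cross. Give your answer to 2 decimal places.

The two most frequent reciprocal classes, py dw t and + + +, are the parental types, so the F1 was py dw t / + + +.
The two rarest classes, py dw + and + + t, are the double crossovers. Comparing them with the parentals, only the t allele has switched, so t is the middle locus and the order is dw – t – py.
dw–t: (166 + 33)/2397 = 0.0830; t–py: (544 + 33)/2397 = 0.2407.
Expected DCO frequency = 0.0830 × 0.2407 ≈ 0.01998; observed = 33/2397 ≈ 0.01377.
Coefficient of coincidence = 0.01377/0.01998 ≈ 0.69; interference = 1 − 0.69 = 0.31.

0.31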